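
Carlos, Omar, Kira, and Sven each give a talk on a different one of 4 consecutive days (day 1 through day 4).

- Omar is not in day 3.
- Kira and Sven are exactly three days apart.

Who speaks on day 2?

Omar

With clues 1–2, Carlos, Kira, and Sven are ruled out for day 2.
So day 2 is Omar.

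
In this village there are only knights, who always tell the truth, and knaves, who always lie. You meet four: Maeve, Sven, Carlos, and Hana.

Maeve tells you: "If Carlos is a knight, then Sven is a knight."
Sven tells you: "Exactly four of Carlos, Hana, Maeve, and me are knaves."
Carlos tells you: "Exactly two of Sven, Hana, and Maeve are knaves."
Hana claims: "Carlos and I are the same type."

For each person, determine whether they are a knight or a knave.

Maeve: knave, Sven: knave, Carlos: knight, Hana: knight

Consider Maeve. Suppose Maeve is a knight.
Then no assignment of the remaining roles makes every statement match its speaker's type — contradiction.
So Maeve is a knave.
Consider Sven. Suppose Sven is a knight.
Then Maeve's statement comes out true, contradicting Maeve being a knave.
So Sven is a knave.
Consider Carlos. Suppose Carlos is a knave.
Then Maeve's statement comes out true, contradicting Maeve being a knave.
So Carlos is a knight.
Consider Hana. Suppose Hana is a knave.
Then Carlos's statement comes out false, contradicting Carlos being a knight.
So Hana is a knight.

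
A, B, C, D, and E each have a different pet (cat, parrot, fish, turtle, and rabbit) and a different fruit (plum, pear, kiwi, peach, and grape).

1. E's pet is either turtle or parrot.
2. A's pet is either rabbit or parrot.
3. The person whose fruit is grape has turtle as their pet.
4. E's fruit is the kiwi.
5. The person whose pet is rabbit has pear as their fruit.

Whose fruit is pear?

A

With clues 1–4, E is impossible for the one with fruit pear.
With clues 1–5, B, C, and D are impossible for the one with fruit pear.
That leaves A.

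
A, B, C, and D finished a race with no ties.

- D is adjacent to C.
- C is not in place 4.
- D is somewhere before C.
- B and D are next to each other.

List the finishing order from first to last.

From clues 1–2: C is in {1,2,3}.
From clues 1–3: C is in {2,3}.
From clues 1–4: B → place 1, D → place 2, C → place 3, A → place 4.

B, D, C, A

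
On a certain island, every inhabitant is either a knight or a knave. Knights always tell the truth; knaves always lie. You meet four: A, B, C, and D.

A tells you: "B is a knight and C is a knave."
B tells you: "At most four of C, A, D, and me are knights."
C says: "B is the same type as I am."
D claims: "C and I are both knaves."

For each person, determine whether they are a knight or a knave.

Regardless of anyone's role, B's statement is true, so B is a knight.
Consider A. Suppose A is a knight.
Then no assignment of the remaining roles makes every statement match its speaker's type — contradiction.
So A is a knave.
Consider C. Suppose C is a knave.
Then A's statement comes out true, contradicting A being a knave.
So C is a knight.
With that fixed, D's statement is false, so D is a knave.

A: knave, B: knight, C: knight, D: knave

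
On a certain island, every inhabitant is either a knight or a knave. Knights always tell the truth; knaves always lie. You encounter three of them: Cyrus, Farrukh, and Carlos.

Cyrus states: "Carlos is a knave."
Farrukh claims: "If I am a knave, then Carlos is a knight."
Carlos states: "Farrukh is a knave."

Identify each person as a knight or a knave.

Cyrus: knight, Farrukh: knight, Carlos: knave

Consider Cyrus. Suppose Cyrus is a knave.
Then no assignment of the remaining roles makes every statement match its speaker's type — contradiction.
So Cyrus is a knight.
Consider Farrukh. Suppose Farrukh is a knave.
Then no assignment of the remaining roles makes every statement match its speaker's type — contradiction.
So Farrukh is a knight.
With that fixed, Carlos's statement is false, so Carlos is a knave.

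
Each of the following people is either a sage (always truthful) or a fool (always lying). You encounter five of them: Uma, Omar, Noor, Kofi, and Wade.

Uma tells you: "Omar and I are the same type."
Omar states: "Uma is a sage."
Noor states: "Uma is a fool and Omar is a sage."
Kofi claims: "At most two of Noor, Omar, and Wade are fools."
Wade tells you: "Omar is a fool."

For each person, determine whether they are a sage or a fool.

Consider Uma. Suppose Uma is a fool.
Then no assignment of the remaining roles makes every statement match its speaker's type — contradiction.
So Uma is a sage.
With that fixed, Omar's statement is true, so Omar is a sage.
With that fixed, Noor's statement is false, so Noor is a fool.
With that fixed, Kofi's statement is true, so Kofi is a sage.
With that fixed, Wade's statement is false, so Wade is a fool.

Uma: sage, Omar: sage, Noor: fool, Kofi: sage, Wade: fool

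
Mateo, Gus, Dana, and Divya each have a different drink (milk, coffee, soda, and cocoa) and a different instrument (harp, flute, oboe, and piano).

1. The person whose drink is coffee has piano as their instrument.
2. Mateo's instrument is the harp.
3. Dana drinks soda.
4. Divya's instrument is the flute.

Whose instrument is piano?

Gus

With clues 1–2, Mateo is impossible for the one with instrument piano.
With clues 1–3, Dana is impossible for the one with instrument piano.
With clues 1–4, Divya is impossible for the one with instrument piano.
That leaves Gus.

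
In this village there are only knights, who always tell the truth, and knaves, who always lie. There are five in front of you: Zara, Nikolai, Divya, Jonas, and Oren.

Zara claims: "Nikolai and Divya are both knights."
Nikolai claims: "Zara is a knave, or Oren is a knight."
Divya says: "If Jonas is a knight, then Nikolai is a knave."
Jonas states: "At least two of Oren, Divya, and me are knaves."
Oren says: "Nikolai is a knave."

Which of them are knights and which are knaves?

Zara: knave, Nikolai: knight, Divya: knave, Jonas: knight, Oren: knave

Consider Zara. Suppose Zara is a knight.
Then no assignment of the remaining roles makes every statement match its speaker's type — contradiction.
So Zara is a knave.
With that fixed, Nikolai's statement is true, so Nikolai is a knight.
With that fixed, Oren's statement is false, so Oren is a knave.
Consider Divya. Suppose Divya is a knight.
Then Zara's statement comes out true, contradicting Zara being a knave.
So Divya is a knave.
With that fixed, Jonas's statement is true, so Jonas is a knight.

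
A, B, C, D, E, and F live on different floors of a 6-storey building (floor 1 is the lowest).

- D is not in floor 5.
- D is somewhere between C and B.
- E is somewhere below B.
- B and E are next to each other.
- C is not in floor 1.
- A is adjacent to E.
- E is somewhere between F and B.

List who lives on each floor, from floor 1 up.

F, C, D, A, E, B

From clue 1: D is in {1,2,3,4,6}.
From clues 1–2: D is in {2,3,4}.
From clues 1–5: D is in {3,4}.
From clues 1–6: A is in {1,4}.
From clues 1–7: F → floor 1, C → floor 2, D → floor 3, A → floor 4, E → floor 5, B → floor 6.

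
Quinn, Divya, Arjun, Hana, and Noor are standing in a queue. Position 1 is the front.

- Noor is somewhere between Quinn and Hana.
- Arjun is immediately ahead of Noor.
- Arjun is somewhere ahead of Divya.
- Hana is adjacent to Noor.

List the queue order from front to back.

Quinn, Arjun, Noor, Hana, Divya

From clue 1: Noor is in {2,3,4}.
From clues 1–2: Arjun is in {2,3}.
From clues 1–3: Arjun → position 2, Noor → position 3.
From clues 1–4: Quinn → position 1, Hana → position 4, Divya → position 5.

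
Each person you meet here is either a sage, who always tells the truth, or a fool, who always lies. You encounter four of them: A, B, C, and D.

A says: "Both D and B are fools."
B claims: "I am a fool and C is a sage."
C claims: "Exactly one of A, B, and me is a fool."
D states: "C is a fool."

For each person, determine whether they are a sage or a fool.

A: fool, B: fool, C: fool, D: sage

Consider A. Suppose A is a sage.
Then no assignment of the remaining roles makes every statement match its speaker's type — contradiction.
So A is a fool.
Consider B. Suppose B is a sage.
Then B's own statement would have to be true, but it can't be — contradiction.
So B is a fool.
With that fixed, C's statement is false, so C is a fool.
With that fixed, D's statement is true, so D is a sage.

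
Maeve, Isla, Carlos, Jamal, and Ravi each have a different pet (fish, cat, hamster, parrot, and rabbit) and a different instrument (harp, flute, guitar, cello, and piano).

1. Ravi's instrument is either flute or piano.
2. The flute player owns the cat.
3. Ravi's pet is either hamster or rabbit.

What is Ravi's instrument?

piano

Clue 1 rules out cello, guitar, and harp for Ravi's instrument.
With clues 1–3, flute is impossible for Ravi's instrument.
That leaves piano.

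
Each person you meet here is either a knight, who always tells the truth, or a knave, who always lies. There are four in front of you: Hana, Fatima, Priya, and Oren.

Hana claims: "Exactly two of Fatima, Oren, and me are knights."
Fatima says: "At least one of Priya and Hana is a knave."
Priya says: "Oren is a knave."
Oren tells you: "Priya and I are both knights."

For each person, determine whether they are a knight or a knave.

Hana: knave, Fatima: knight, Priya: knight, Oren: knave

Consider Hana. Suppose Hana is a knight.
Then no assignment of the remaining roles makes every statement match its speaker's type — contradiction.
So Hana is a knave.
With that fixed, Fatima's statement is true, so Fatima is a knight.
Consider Priya. Suppose Priya is a knave.
Then no assignment of the remaining roles makes every statement match its speaker's type — contradiction.
So Priya is a knight.
Consider Oren. Suppose Oren is a knight.
Then Hana's statement comes out true, contradicting Hana being a knave.
So Oren is a knave.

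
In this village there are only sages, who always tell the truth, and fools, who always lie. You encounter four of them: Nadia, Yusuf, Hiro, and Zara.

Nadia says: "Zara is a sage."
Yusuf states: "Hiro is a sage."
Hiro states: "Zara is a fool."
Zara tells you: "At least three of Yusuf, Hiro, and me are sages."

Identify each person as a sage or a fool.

Consider Nadia. Suppose Nadia is a sage.
Then no assignment of the remaining roles makes every statement match its speaker's type — contradiction.
So Nadia is a fool.
Consider Yusuf. Suppose Yusuf is a fool.
Then no assignment of the remaining roles makes every statement match its speaker's type — contradiction.
So Yusuf is a sage.
Consider Hiro. Suppose Hiro is a fool.
Then Yusuf's statement comes out false, contradicting Yusuf being a sage.
So Hiro is a sage.
Consider Zara. Suppose Zara is a sage.
Then Nadia's statement comes out true, contradicting Nadia being a fool.
So Zara is a fool.

Nadia: fool, Yusuf: sage, Hiro: sage, Zara: fool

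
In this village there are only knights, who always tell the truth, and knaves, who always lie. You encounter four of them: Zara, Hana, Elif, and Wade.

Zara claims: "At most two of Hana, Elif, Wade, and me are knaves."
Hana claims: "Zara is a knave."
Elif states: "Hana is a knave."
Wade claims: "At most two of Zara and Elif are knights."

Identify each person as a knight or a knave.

Regardless of anyone's role, Wade's statement is true, so Wade is a knight.
Consider Zara. Suppose Zara is a knave.
Then no assignment of the remaining roles makes every statement match its speaker's type — contradiction.
So Zara is a knight.
With that fixed, Hana's statement is false, so Hana is a knave.
With that fixed, Elif's statement is true, so Elif is a knight.

Zara: knight, Hana: knave, Elif: knight, Wade: knight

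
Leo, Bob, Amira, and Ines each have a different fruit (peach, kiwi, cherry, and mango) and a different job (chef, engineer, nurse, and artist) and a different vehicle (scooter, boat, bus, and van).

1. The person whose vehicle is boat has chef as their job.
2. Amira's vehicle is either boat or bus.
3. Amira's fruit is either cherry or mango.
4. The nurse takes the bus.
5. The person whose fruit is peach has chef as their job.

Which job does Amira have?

nurse

With clues 1–4, artist and engineer are impossible for Amira's job.
With clues 1–5, chef is impossible for Amira's job.
That leaves nurse.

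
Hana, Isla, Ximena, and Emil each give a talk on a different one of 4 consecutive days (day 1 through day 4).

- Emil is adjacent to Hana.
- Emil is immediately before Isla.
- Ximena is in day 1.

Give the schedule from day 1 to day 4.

Ximena, Hana, Emil, Isla

From clues 1–2: Hana is in {1,2}.
From clues 1–3: Ximena → day 1, Hana → day 2, Emil → day 3, Isla → day 4.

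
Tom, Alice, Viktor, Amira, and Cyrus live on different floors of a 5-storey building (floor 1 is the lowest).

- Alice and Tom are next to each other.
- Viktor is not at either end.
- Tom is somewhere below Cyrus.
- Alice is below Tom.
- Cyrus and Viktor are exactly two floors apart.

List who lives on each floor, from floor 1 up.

From clues 1–2: Viktor is in {2,3,4}.
From clues 1–4: Tom is in {2,3,4}.
From clues 1–5: Alice → floor 1, Tom → floor 2, Viktor → floor 3, Amira → floor 4, Cyrus → floor 5.

Alice, Tom, Viktor, Amira, Cyrus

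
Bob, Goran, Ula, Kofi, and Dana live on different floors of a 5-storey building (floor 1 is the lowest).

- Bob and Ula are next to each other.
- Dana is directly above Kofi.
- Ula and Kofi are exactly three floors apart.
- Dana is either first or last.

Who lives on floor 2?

Bob

With clues 1–2, Goran is ruled out for floor 2.
With clues 1–3, Ula is ruled out for floor 2.
With clues 1–4, Dana and Kofi are ruled out for floor 2.
So floor 2 is Bob.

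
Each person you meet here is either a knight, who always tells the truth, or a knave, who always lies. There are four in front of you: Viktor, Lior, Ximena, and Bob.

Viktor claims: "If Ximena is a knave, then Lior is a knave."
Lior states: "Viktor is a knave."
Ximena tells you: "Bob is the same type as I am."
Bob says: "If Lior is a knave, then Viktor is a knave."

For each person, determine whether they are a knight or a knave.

Viktor: knave, Lior: knight, Ximena: knave, Bob: knight

Consider Viktor. Suppose Viktor is a knight.
Then no assignment of the remaining roles makes every statement match its speaker's type — contradiction.
So Viktor is a knave.
With that fixed, Lior's statement is true, so Lior is a knight.
With that fixed, Bob's statement is true, so Bob is a knight.
Consider Ximena. Suppose Ximena is a knight.
Then Viktor's statement comes out true, contradicting Viktor being a knave.
So Ximena is a knave.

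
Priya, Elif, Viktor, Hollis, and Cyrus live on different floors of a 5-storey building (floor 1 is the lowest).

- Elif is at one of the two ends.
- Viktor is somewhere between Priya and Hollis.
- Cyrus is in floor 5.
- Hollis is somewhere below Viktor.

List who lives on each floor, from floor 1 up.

Elif, Hollis, Viktor, Priya, Cyrus

From clue 1: Elif is in {1,5}.
From clues 1–3: Elif → floor 1, Viktor → floor 3, Cyrus → floor 5.
From clues 1–4: Hollis → floor 2, Priya → floor 4.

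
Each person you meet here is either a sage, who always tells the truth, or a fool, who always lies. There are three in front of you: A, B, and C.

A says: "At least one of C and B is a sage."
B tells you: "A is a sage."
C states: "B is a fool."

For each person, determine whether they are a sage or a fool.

Consider A. Suppose A is a fool.
Then no assignment of the remaining roles makes every statement match its speaker's type — contradiction.
So A is a sage.
With that fixed, B's statement is true, so B is a sage.
With that fixed, C's statement is false, so C is a fool.

A: sage, B: sage, C: fool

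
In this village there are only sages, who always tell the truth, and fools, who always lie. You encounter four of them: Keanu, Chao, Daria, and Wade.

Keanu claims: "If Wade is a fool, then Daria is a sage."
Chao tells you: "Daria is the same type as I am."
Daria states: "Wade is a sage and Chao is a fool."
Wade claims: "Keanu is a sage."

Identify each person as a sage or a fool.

Keanu: sage, Chao: fool, Daria: sage, Wade: sage

Consider Keanu. Suppose Keanu is a fool.
Then no assignment of the remaining roles makes every statement match its speaker's type — contradiction.
So Keanu is a sage.
With that fixed, Wade's statement is true, so Wade is a sage.
Consider Chao. Suppose Chao is a sage.
Then no assignment of the remaining roles makes every statement match its speaker's type — contradiction.
So Chao is a fool.
With that fixed, Daria's statement is true, so Daria is a sage.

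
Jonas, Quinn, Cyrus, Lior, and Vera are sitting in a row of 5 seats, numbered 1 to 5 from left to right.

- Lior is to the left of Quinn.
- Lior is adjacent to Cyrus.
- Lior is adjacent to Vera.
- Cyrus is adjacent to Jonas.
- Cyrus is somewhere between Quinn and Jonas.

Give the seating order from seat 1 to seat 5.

Jonas, Cyrus, Lior, Vera, Quinn

From clue 1: Quinn is in {2,3,4,5}.
From clues 1–2: Quinn is in {3,4,5}.
From clues 1–3: Quinn is in {4,5}.
From clues 1–4: Quinn → seat 5.
From clues 1–5: Jonas → seat 1, Cyrus → seat 2, Lior → seat 3, Vera → seat 4.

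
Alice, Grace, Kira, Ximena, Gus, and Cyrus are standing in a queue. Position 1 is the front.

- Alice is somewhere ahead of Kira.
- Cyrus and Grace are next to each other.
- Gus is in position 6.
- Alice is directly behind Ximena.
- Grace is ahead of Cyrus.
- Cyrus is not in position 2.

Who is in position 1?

With clue 1, Kira is ruled out for position 1.
With clues 1–3, Gus is ruled out for position 1.
With clues 1–4, Alice is ruled out for position 1.
With clues 1–5, Cyrus is ruled out for position 1.
With clues 1–6, Grace is ruled out for position 1.
So position 1 is Ximena.

Ximena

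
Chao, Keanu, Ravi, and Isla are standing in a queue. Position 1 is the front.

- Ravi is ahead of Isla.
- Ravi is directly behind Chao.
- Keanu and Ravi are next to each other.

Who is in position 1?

With clue 1, Isla is ruled out for position 1.
With clues 1–2, Ravi is ruled out for position 1.
With clues 1–3, Keanu is ruled out for position 1.
So position 1 is Chao.

Chao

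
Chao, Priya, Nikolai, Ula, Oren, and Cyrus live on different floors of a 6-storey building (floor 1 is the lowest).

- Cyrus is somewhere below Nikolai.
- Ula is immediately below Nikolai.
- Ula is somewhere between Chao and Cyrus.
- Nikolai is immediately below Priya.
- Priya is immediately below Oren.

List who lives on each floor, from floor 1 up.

From clue 1: Nikolai is in {2,3,4,5,6}.
From clues 1–2: Nikolai is in {3,4,5,6}.
From clues 1–3: Chao is in {4,5,6}.
From clues 1–4: Chao is in {5,6}.
From clues 1–5: Cyrus → floor 1, Ula → floor 2, Nikolai → floor 3, Priya → floor 4, Oren → floor 5, Chao → floor 6.

Cyrus, Ula, Nikolai, Priya, Oren, Chao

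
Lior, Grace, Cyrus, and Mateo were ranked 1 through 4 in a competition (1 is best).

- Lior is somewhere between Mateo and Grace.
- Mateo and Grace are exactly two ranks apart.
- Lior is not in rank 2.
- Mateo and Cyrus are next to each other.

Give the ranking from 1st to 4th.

From clue 1: Lior is in {2,3}.
From clues 1–3: Cyrus → rank 1, Lior → rank 3.
From clues 1–4: Mateo → rank 2, Grace → rank 4.

Cyrus, Mateo, Lior, Grace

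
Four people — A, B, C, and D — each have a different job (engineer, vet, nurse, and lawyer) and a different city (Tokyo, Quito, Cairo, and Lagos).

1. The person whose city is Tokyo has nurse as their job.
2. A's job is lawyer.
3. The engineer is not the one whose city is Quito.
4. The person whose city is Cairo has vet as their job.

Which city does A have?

With clues 1–2, Tokyo is impossible for A's city.
With clues 1–4, Cairo and Lagos are impossible for A's city.
That leaves Quito.

Quito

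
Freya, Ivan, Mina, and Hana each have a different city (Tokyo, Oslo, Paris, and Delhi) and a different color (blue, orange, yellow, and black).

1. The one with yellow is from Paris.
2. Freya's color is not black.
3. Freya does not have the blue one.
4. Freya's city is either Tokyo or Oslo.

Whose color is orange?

With clues 1–4, Hana, Ivan, and Mina are impossible for the one with color orange.
That leaves Freya.

Freya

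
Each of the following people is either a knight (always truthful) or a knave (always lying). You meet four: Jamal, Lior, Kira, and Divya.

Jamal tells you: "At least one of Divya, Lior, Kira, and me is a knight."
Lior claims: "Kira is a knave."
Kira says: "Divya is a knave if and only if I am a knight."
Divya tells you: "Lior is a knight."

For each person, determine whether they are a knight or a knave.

Jamal: knight, Lior: knave, Kira: knight, Divya: knave

Consider Jamal. Suppose Jamal is a knave.
Then no assignment of the remaining roles makes every statement match its speaker's type — contradiction.
So Jamal is a knight.
Consider Lior. Suppose Lior is a knight.
Then no assignment of the remaining roles makes every statement match its speaker's type — contradiction.
So Lior is a knave.
With that fixed, Divya's statement is false, so Divya is a knave.
Consider Kira. Suppose Kira is a knave.
Then Lior's statement comes out true, contradicting Lior being a knave.
So Kira is a knight.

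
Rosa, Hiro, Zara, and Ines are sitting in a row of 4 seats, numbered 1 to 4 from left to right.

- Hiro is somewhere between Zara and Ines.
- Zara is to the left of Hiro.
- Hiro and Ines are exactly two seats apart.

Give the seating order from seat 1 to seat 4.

Zara, Hiro, Rosa, Ines

From clue 1: Hiro is in {2,3}.
From clues 1–3: Zara → seat 1, Hiro → seat 2, Rosa → seat 3, Ines → seat 4.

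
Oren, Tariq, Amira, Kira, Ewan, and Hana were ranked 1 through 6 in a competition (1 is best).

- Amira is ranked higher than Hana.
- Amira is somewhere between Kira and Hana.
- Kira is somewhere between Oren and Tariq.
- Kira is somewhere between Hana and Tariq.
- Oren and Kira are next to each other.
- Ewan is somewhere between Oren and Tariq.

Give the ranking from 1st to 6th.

From clue 1: Amira is in {1,2,3,4,5}.
From clues 1–2: Amira is in {2,3,4,5}.
From clues 1–3: Kira is in {2,3}.
From clues 1–4: Tariq is in {1,2}.
From clues 1–5: Oren is in {3,4}.
From clues 1–6: Tariq → rank 1, Ewan → rank 2, Kira → rank 3, Oren → rank 4, Amira → rank 5, Hana → rank 6.

Tariq, Ewan, Kira, Oren, Amira, Hana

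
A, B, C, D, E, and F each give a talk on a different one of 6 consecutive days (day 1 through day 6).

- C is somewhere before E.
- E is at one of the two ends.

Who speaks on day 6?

E

With clue 1, C is ruled out for day 6.
With clues 1–2, A, B, D, and F are ruled out for day 6.
So day 6 is E.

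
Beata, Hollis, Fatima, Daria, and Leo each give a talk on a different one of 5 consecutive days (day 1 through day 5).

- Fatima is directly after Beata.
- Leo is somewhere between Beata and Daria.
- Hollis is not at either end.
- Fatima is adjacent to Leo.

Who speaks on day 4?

Hollis

With clues 1–3, Daria and Fatima are ruled out for day 4.
With clues 1–4, Beata and Leo are ruled out for day 4.
So day 4 is Hollis.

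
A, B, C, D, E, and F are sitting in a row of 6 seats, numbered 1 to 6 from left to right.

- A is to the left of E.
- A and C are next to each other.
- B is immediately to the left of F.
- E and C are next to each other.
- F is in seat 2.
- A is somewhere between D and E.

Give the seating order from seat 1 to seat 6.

B, F, D, A, C, E

From clue 1: A is in {1,2,3,4,5}.
From clues 1–2: E is in {3,4,5,6}.
From clues 1–4: A is in {1,2,3,4}.
From clues 1–5: B → seat 1, F → seat 2.
From clues 1–6: D → seat 3, A → seat 4, C → seat 5, E → seat 6.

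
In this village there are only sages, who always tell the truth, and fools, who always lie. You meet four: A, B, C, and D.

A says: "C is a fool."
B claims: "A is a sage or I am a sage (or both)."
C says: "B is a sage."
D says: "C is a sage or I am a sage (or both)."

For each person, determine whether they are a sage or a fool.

Consider A. Suppose A is a sage.
Then no assignment of the remaining roles makes every statement match its speaker's type — contradiction.
So A is a fool.
Consider B. Suppose B is a fool.
Then no assignment of the remaining roles makes every statement match its speaker's type — contradiction.
So B is a sage.
With that fixed, C's statement is true, so C is a sage.
With that fixed, D's statement is true, so D is a sage.

A: fool, B: sage, C: sage, D: sage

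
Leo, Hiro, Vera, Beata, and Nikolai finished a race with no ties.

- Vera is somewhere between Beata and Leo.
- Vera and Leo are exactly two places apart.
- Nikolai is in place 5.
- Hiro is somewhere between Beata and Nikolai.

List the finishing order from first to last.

From clue 1: Vera is in {2,3,4}.
From clues 1–3: Nikolai → place 5.
From clues 1–4: Beata → place 1, Vera → place 2, Hiro → place 3, Leo → place 4.

Beata, Vera, Hiro, Leo, Nikolai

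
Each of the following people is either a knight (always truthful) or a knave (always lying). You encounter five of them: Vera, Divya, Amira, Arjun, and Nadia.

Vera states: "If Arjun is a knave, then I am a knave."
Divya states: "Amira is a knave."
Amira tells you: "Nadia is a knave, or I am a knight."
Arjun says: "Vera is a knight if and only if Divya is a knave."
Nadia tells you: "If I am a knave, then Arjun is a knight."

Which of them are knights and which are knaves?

Consider Vera. Suppose Vera is a knave.
Then Vera's own statement would have to be false, but it can't be — contradiction.
So Vera is a knight.
Consider Divya. Suppose Divya is a knight.
Then no assignment of the remaining roles makes every statement match its speaker's type — contradiction.
So Divya is a knave.
With that fixed, Arjun's statement is true, so Arjun is a knight.
With that fixed, Nadia's statement is true, so Nadia is a knight.
Consider Amira. Suppose Amira is a knave.
Then Divya's statement comes out true, contradicting Divya being a knave.
So Amira is a knight.

Vera: knight, Divya: knave, Amira: knight, Arjun: knight, Nadia: knight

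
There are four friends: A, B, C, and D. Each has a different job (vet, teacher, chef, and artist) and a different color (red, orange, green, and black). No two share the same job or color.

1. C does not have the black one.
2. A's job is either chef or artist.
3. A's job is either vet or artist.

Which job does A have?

artist

With clues 1–2, teacher and vet are impossible for A's job.
With clues 1–3, chef is impossible for A's job.
That leaves artist.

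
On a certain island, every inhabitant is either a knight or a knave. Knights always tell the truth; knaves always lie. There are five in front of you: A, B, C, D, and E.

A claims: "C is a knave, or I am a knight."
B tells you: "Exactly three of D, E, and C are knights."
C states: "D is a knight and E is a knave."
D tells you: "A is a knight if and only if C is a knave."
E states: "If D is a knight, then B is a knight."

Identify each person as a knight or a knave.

A: knave, B: knave, C: knight, D: knight, E: knave

Consider A. Suppose A is a knight.
Then no assignment of the remaining roles makes every statement match its speaker's type — contradiction.
So A is a knave.
Consider B. Suppose B is a knight.
Then no assignment of the remaining roles makes every statement match its speaker's type — contradiction.
So B is a knave.
Consider C. Suppose C is a knave.
Then A's statement comes out true, contradicting A being a knave.
So C is a knight.
With that fixed, D's statement is true, so D is a knight.
With that fixed, E's statement is false, so E is a knave.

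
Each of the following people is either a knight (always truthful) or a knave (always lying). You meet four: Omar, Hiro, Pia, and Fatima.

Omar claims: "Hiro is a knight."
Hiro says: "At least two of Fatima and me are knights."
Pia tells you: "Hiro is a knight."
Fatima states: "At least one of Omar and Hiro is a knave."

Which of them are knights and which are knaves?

Omar: knave, Hiro: knave, Pia: knave, Fatima: knight

Consider Omar. Suppose Omar is a knight.
Then no assignment of the remaining roles makes every statement match its speaker's type — contradiction.
So Omar is a knave.
With that fixed, Fatima's statement is true, so Fatima is a knight.
Consider Hiro. Suppose Hiro is a knight.
Then Omar's statement comes out true, contradicting Omar being a knave.
So Hiro is a knave.
With that fixed, Pia's statement is false, so Pia is a knave.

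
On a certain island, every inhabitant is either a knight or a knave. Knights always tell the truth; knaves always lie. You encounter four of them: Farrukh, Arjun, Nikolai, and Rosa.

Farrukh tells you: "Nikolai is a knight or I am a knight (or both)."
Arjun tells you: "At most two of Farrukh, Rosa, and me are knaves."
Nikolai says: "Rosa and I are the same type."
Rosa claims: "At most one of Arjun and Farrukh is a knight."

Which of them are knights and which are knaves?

Farrukh: knave, Arjun: knight, Nikolai: knave, Rosa: knight

Consider Farrukh. Suppose Farrukh is a knight.
Then no assignment of the remaining roles makes every statement match its speaker's type — contradiction.
So Farrukh is a knave.
With that fixed, Rosa's statement is true, so Rosa is a knight.
With that fixed, Arjun's statement is true, so Arjun is a knight.
Consider Nikolai. Suppose Nikolai is a knight.
Then Farrukh's statement comes out true, contradicting Farrukh being a knave.
So Nikolai is a knave.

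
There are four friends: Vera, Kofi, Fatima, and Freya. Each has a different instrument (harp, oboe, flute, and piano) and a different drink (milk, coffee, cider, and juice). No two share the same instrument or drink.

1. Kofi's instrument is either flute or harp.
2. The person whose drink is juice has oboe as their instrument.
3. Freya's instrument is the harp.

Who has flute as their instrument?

With clues 1–3, Fatima, Freya, and Vera are impossible for the one with instrument flute.
That leaves Kofi.

Kofi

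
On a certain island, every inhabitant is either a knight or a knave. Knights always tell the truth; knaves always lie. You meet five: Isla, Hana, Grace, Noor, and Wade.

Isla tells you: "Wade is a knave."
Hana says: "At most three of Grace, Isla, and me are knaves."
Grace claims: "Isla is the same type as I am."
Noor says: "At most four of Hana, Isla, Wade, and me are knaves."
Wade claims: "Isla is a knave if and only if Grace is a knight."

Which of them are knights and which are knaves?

Regardless of anyone's role, Hana's statement is true, so Hana is a knight.
With that fixed, Noor's statement is true, so Noor is a knight.
Consider Isla. Suppose Isla is a knave.
Then whichever role Grace has, Grace's statement has the wrong truth value — contradiction.
So Isla is a knight.
Consider Grace. Suppose Grace is a knave.
Then no assignment of the remaining roles makes every statement match its speaker's type — contradiction.
So Grace is a knight.
With that fixed, Wade's statement is false, so Wade is a knave.

Isla: knight, Hana: knight, Grace: knight, Noor: knight, Wade: knave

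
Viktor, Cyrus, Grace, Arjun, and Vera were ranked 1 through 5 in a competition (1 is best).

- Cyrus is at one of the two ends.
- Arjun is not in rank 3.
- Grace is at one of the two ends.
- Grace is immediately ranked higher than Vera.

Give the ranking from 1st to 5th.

From clue 1: Cyrus is in {1,5}.
From clues 1–4: Grace → rank 1, Vera → rank 2, Viktor → rank 3, Arjun → rank 4, Cyrus → rank 5.

Grace, Vera, Viktor, Arjun, Cyrus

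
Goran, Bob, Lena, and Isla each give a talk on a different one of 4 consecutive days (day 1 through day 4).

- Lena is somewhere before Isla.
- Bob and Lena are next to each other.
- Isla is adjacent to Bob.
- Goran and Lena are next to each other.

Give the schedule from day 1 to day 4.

Goran, Lena, Bob, Isla

From clue 1: Lena is in {1,2,3}.
From clues 1–2: Isla is in {3,4}.
From clues 1–3: Goran is in {1,4}.
From clues 1–4: Goran → day 1, Lena → day 2, Bob → day 3, Isla → day 4.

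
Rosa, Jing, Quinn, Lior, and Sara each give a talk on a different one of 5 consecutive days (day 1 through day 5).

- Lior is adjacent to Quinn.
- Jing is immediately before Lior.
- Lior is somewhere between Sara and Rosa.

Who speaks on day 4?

With clues 1–2, Jing is ruled out for day 4.
With clues 1–3, Lior, Rosa, and Sara are ruled out for day 4.
So day 4 is Quinn.

Quinn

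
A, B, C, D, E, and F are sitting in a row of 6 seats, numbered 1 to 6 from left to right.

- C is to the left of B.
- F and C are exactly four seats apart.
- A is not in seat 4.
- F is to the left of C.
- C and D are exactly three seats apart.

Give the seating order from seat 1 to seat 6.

From clue 1: B is in {2,3,4,5,6}.
From clues 1–2: C is in {1,2,5}.
From clues 1–4: F → seat 1, C → seat 5, B → seat 6.
From clues 1–5: D → seat 2, A → seat 3, E → seat 4.

F, D, A, E, C, B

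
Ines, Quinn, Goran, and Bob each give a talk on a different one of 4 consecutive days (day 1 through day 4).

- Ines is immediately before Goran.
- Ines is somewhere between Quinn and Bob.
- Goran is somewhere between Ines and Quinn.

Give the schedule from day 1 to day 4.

Bob, Ines, Goran, Quinn

From clue 1: Ines is in {1,2,3}.
From clues 1–2: Ines → day 2, Goran → day 3.
From clues 1–3: Bob → day 1, Quinn → day 4.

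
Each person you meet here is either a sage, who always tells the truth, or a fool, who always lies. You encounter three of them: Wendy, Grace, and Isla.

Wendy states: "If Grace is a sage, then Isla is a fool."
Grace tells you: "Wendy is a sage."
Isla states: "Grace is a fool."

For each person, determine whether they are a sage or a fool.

Consider Wendy. Suppose Wendy is a fool.
Then no assignment of the remaining roles makes every statement match its speaker's type — contradiction.
So Wendy is a sage.
With that fixed, Grace's statement is true, so Grace is a sage.
With that fixed, Isla's statement is false, so Isla is a fool.

Wendy: sage, Grace: sage, Isla: fool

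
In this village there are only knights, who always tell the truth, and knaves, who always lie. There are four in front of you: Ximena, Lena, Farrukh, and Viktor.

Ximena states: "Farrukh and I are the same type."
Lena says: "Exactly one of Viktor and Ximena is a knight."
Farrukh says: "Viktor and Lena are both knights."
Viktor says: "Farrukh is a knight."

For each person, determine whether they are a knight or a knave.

Ximena: knave, Lena: knight, Farrukh: knight, Viktor: knight

Consider Ximena. Suppose Ximena is a knight.
Then no assignment of the remaining roles makes every statement match its speaker's type — contradiction.
So Ximena is a knave.
Consider Lena. Suppose Lena is a knave.
Then no assignment of the remaining roles makes every statement match its speaker's type — contradiction.
So Lena is a knight.
Consider Farrukh. Suppose Farrukh is a knave.
Then Ximena's statement comes out true, contradicting Ximena being a knave.
So Farrukh is a knight.
With that fixed, Viktor's statement is true, so Viktor is a knight.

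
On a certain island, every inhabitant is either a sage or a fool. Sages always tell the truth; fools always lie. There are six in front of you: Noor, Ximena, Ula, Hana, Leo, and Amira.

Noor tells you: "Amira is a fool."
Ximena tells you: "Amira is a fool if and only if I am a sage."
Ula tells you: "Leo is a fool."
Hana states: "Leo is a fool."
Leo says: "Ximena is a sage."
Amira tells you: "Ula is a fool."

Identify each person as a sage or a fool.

Noor: sage, Ximena: fool, Ula: sage, Hana: sage, Leo: fool, Amira: fool

Consider Noor. Suppose Noor is a fool.
Then no assignment of the remaining roles makes every statement match its speaker's type — contradiction.
So Noor is a sage.
Consider Ximena. Suppose Ximena is a sage.
Then no assignment of the remaining roles makes every statement match its speaker's type — contradiction.
So Ximena is a fool.
With that fixed, Leo's statement is false, so Leo is a fool.
With that fixed, Ula's statement is true, so Ula is a sage.
With that fixed, Hana's statement is true, so Hana is a sage.
With that fixed, Amira's statement is false, so Amira is a fool.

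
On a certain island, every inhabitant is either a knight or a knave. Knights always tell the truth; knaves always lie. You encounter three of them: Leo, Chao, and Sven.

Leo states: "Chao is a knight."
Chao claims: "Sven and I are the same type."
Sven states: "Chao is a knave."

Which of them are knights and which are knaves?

Leo: knave, Chao: knave, Sven: knight

Consider Leo. Suppose Leo is a knight.
Then no assignment of the remaining roles makes every statement match its speaker's type — contradiction.
So Leo is a knave.
Consider Chao. Suppose Chao is a knight.
Then Leo's statement comes out true, contradicting Leo being a knave.
So Chao is a knave.
With that fixed, Sven's statement is true, so Sven is a knight.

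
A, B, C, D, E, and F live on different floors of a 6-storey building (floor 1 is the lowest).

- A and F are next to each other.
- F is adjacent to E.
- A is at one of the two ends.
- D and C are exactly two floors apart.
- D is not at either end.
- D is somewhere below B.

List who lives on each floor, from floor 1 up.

A, F, E, D, B, C

From clues 1–2: F is in {2,3,4,5}.
From clues 1–3: A is in {1,6}.
From clues 1–6: A → floor 1, F → floor 2, E → floor 3, D → floor 4, B → floor 5, C → floor 6.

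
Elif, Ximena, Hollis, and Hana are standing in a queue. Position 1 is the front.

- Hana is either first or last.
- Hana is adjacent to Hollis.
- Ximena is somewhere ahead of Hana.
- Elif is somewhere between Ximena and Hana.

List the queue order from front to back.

From clue 1: Hana is in {1,4}.
From clues 1–2: Hollis is in {2,3}.
From clues 1–3: Hollis → position 3, Hana → position 4.
From clues 1–4: Ximena → position 1, Elif → position 2.

Ximena, Elif, Hollis, Hana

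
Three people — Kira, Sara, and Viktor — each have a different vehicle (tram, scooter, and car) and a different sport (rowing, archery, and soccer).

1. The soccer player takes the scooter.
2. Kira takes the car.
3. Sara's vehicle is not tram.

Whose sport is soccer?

Sara

With clues 1–2, Kira is impossible for the one with sport soccer.
With clues 1–3, Viktor is impossible for the one with sport soccer.
That leaves Sara.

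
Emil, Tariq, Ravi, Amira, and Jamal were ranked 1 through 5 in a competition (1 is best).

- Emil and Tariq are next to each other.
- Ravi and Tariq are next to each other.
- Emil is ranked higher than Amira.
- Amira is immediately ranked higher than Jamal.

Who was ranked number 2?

Tariq

With clues 1–3, Amira and Jamal are ruled out for rank 2.
With clues 1–4, Emil and Ravi are ruled out for rank 2.
So rank 2 is Tariq.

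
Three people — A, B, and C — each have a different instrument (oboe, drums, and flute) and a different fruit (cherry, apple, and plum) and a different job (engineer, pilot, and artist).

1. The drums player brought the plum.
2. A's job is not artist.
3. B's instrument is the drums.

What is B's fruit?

plum

With clues 1–3, apple and cherry are impossible for B's fruit.
That leaves plum.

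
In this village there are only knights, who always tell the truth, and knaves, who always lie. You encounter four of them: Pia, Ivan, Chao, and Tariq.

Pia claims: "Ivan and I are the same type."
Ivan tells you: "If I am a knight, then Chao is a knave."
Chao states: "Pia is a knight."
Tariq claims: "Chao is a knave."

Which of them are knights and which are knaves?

Consider Pia. Suppose Pia is a knight.
Then no assignment of the remaining roles makes every statement match its speaker's type — contradiction.
So Pia is a knave.
With that fixed, Chao's statement is false, so Chao is a knave.
With that fixed, Tariq's statement is true, so Tariq is a knight.
With that fixed, Ivan's statement is true, so Ivan is a knight.

Pia: knave, Ivan: knight, Chao: knave, Tariq: knight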